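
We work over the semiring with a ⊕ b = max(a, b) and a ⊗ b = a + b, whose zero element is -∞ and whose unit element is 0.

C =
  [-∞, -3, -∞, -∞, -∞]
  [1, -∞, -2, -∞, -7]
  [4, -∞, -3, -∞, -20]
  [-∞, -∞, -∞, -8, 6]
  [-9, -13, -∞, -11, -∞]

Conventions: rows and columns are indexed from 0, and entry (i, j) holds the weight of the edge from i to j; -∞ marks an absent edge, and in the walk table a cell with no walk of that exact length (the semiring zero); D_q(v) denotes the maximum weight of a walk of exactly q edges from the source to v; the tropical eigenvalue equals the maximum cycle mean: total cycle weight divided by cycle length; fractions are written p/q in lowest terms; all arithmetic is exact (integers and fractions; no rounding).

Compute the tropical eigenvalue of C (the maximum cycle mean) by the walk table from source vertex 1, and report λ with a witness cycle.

q=0: [-∞, 0, -∞, -∞, -∞]
q=1: [1, -∞, -2, -∞, -7]
q=2: [2, -2, -5, -18, -22]
q=3: [-1, -1, -4, -26, -9]
q=4: [0, -4, -3, -20, -8]
q=5: [1, -3, -6, -19, -11]
Optimal cycle mean attained by: cycle 0->1->2->0, total (-3) + (-2) + 4, length 3.
Answer: λ = -1/3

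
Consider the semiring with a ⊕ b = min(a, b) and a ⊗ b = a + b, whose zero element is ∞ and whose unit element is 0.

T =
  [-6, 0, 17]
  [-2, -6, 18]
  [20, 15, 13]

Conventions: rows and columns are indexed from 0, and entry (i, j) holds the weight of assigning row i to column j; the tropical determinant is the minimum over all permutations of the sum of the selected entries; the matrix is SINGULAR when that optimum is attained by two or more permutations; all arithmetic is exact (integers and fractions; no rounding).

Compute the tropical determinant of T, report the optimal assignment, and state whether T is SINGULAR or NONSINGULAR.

σ = (0, 1, 2): (-6) + (-6) + 13 = 1
σ = (0, 2, 1): (-6) + 18 + 15 = 27
σ = (1, 0, 2): 0 + (-2) + 13 = 11
σ = (1, 2, 0): 0 + 18 + 20 = 38
σ = (2, 0, 1): 17 + (-2) + 15 = 30
σ = (2, 1, 0): 17 + (-6) + 20 = 31
Optimal value attained by: σ = (0, 1, 2).
Answer: det⊕(T) = 1; verdict: NONSINGULAR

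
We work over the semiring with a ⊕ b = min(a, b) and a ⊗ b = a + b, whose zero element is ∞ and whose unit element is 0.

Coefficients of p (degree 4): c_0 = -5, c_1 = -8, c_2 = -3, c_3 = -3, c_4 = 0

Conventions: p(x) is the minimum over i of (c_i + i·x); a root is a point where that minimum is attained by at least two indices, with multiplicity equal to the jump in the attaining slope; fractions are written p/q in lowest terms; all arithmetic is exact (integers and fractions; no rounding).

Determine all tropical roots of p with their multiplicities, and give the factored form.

hull edge (i=0, c=-5) to (i=1, c=-8): slope -3, span 1
hull edge (i=1, c=-8) to (i=3, c=-3): slope 5/2, span 2
hull edge (i=3, c=-3) to (i=4, c=0): slope 3, span 1
Factored form: p(x) = 0 ⊗ (x ⊕ (-3)) ⊗ (x ⊕ (-5/2)) ⊗ (x ⊕ (-5/2)) ⊗ (x ⊕ 3)
Answer: roots = -3 (mult 1), -5/2 (mult 2), 3 (mult 1)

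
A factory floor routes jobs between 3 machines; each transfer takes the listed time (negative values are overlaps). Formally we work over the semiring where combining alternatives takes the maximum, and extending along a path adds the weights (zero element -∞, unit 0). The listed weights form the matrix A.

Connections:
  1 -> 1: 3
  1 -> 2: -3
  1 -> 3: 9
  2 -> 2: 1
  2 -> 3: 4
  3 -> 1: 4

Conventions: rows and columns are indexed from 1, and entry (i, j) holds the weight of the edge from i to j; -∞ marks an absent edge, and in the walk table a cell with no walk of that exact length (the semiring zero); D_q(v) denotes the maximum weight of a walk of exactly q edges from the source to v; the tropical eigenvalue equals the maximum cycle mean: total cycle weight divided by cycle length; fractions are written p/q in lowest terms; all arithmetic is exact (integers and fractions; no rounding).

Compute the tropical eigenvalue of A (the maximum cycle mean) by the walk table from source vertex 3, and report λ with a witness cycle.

q=0: [-∞, -∞, 0]
q=1: [4, -∞, -∞]
q=2: [7, 1, 13]
q=3: [17, 4, 16]
Optimal cycle mean attained by: cycle 1->3->1, total 9 + 4, length 2.
Answer: λ = 13/2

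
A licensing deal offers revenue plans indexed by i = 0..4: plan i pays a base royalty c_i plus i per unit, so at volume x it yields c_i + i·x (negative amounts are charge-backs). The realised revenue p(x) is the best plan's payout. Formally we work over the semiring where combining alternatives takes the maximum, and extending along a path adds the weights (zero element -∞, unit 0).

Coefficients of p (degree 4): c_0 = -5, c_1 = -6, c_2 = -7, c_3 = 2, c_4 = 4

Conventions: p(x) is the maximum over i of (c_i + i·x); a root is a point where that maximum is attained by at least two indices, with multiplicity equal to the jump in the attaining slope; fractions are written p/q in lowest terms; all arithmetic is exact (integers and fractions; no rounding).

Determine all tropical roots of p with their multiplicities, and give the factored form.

hull edge (i=0, c=-5) to (i=3, c=2): slope 7/3, span 3
hull edge (i=3, c=2) to (i=4, c=4): slope 2, span 1
Factored form: p(x) = 4 ⊗ (x ⊕ (-7/3)) ⊗ (x ⊕ (-7/3)) ⊗ (x ⊕ (-7/3)) ⊗ (x ⊕ (-2))
Answer: roots = -7/3 (mult 3), -2 (mult 1)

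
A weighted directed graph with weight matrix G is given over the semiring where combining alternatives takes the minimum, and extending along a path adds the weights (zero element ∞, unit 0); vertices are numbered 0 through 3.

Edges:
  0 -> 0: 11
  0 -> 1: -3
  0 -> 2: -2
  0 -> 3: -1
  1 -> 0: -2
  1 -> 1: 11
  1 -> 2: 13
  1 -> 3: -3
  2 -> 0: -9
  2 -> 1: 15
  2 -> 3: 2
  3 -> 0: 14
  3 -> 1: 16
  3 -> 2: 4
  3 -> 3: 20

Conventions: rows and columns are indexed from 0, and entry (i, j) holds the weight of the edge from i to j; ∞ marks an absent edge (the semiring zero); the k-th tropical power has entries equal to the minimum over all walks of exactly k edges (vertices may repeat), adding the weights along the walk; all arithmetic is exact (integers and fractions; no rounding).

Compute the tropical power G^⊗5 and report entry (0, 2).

G^⊗2:
  [-11, 8, 3, -6]
  [4, -5, -4, -3]
  [2, -12, -11, -10]
  [-5, 11, 12, 6]
G^⊗3:
  [-6, -14, -13, -12]
  [-13, 1, 1, -8]
  [-20, -1, -6, -15]
  [3, -8, -7, -6]
G^⊗4:
  [-22, -9, -8, -17]
  [-8, -16, -15, -14]
  [-15, -23, -22, -21]
  [-16, 0, -2, -11]
G^⊗5:
  [-17, -25, -24, -23]
  [-24, -11, -10, -19]
  [-31, -18, -17, -26]
  [-11, -19, -18, -17]
Key observation: the optimum is the walk 0->2->0->2->0->2, with weight (-2) + (-9) + (-2) + (-9) + (-2) = -24.
Optimal value attained by: walk 0->2->0->2->0->2.
Answer: (G^⊗5)[0][2] = -24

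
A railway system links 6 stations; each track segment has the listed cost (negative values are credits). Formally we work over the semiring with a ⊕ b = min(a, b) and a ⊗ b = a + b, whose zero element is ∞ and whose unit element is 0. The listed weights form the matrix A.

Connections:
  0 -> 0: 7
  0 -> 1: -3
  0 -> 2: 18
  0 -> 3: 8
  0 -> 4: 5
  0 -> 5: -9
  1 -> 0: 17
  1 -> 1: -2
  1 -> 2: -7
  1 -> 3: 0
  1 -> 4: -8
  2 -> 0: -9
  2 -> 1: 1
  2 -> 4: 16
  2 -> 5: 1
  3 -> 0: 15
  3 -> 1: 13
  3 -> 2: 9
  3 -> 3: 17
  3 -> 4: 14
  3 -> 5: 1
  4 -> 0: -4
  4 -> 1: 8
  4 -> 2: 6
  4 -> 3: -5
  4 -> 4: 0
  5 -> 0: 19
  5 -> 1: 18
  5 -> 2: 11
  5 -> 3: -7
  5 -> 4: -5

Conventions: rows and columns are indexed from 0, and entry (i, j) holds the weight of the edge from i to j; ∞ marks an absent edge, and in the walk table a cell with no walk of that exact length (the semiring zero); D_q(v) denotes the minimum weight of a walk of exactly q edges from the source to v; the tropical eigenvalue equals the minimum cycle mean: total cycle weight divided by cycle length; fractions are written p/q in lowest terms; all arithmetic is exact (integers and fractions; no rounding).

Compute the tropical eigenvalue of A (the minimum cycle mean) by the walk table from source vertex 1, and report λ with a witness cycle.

q=0: [∞, 0, ∞, ∞, ∞, ∞]
q=1: [17, -2, -7, 0, -8, ∞]
q=2: [-16, -6, -9, -13, -10, -6]
q=3: [-18, -19, -13, -15, -14, -25]
q=4: [-22, -21, -26, -32, -30, -27]
q=5: [-35, -25, -28, -35, -32, -31]
q=6: [-37, -38, -32, -38, -36, -44]
Optimal cycle mean attained by: cycle 0->1->2->0, total (-3) + (-7) + (-9), length 3.
Answer: λ = -19/3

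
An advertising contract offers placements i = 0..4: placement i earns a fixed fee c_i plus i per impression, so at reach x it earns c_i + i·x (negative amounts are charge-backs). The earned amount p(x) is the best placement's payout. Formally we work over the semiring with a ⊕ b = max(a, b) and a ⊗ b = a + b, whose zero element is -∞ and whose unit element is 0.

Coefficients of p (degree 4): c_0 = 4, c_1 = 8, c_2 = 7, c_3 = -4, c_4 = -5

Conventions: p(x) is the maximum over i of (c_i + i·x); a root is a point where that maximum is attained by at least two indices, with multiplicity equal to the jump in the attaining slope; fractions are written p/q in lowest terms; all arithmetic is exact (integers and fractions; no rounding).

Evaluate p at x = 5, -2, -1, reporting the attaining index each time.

p(5) = max(4+0·5=4, 8+1·5=13, 7+2·5=17, -4+3·5=11, -5+4·5=15) = 17 (attained by i=2)
p(-2) = max(4+0·(-2)=4, 8+1·(-2)=6, 7+2·(-2)=3, -4+3·(-2)=-10, -5+4·(-2)=-13) = 6 (attained by i=1)
p(-1) = max(4+0·(-1)=4, 8+1·(-1)=7, 7+2·(-1)=5, -4+3·(-1)=-7, -5+4·(-1)=-9) = 7 (attained by i=1)
Answer: p(5) = 17; p(-2) = 6; p(-1) = 7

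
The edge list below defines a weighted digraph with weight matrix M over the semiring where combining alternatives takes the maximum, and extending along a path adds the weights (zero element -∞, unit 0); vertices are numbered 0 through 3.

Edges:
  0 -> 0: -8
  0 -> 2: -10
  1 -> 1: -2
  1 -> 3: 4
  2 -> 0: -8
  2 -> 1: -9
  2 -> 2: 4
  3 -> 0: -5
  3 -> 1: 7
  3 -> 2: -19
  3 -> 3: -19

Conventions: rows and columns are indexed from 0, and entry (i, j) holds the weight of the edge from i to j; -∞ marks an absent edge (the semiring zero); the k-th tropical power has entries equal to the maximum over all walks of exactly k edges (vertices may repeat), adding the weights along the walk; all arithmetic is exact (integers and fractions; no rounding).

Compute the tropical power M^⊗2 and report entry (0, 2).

M^⊗2:
  [-16, -19, -6, -∞]
  [-1, 11, -15, 2]
  [-4, -5, 8, -5]
  [-13, 5, -15, 11]
Key observation: the optimum is the walk 0->2->2, with weight (-10) + 4 = -6.
Optimal value attained by: walk 0->2->2.
Answer: (M^⊗2)[0][2] = -6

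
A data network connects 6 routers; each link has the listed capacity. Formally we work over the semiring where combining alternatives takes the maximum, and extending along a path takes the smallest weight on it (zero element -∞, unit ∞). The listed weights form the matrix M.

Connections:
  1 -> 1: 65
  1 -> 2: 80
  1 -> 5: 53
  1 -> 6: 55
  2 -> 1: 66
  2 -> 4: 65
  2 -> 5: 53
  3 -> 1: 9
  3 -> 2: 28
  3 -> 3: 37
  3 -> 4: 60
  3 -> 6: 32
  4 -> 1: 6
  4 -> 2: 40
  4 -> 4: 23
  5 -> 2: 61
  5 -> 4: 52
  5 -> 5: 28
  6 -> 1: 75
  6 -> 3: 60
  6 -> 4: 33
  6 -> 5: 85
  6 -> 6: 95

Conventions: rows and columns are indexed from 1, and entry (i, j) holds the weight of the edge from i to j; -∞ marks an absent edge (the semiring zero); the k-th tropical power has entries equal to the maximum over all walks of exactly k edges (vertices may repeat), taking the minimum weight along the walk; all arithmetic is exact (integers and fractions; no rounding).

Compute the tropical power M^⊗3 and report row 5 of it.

M^⊗2:
  [66, 65, 55, 65, 55, 55]
  [65, 66, -∞, 52, 53, 55]
  [32, 40, 37, 37, 32, 32]
  [40, 23, -∞, 40, 40, 6]
  [61, 40, -∞, 61, 53, -∞]
  [75, 75, 60, 60, 85, 95]
M^⊗3:
  [65, 66, 55, 65, 55, 55]
  [66, 65, 55, 65, 55, 55]
  [40, 37, 37, 40, 40, 32]
  [40, 40, 6, 40, 40, 40]
  [61, 61, -∞, 52, 53, 55]
  [75, 75, 60, 65, 85, 95]
Answer: row 5 of M^⊗3 = [61, 61, -∞, 52, 53, 55]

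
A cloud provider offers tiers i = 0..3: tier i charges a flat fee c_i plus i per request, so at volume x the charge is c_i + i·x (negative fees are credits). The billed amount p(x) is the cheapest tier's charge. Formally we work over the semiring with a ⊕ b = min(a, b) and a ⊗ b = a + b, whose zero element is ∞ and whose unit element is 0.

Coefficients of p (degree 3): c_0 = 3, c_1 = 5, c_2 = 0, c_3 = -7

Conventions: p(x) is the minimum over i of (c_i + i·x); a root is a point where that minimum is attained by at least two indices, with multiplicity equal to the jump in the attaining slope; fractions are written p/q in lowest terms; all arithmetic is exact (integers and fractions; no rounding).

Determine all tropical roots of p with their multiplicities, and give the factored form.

hull edge (i=0, c=3) to (i=3, c=-7): slope -10/3, span 3
Factored form: p(x) = -7 ⊗ (x ⊕ 10/3) ⊗ (x ⊕ 10/3) ⊗ (x ⊕ 10/3)
Answer: roots = 10/3 (mult 3)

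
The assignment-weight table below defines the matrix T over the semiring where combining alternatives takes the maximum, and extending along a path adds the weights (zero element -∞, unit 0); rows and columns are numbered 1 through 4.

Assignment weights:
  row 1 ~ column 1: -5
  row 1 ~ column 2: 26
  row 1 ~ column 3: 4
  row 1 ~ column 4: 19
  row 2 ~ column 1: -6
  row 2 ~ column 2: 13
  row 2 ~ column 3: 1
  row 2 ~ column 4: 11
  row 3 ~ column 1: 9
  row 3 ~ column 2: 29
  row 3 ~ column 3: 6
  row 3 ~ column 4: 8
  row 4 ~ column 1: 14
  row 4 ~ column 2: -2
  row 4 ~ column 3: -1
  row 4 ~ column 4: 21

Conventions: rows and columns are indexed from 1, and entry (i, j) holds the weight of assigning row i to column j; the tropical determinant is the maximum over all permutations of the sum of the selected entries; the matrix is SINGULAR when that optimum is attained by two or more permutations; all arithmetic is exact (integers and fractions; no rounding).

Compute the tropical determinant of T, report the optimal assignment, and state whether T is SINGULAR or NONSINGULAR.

σ = (1, 2, 3, 4): (-5) + 13 + 6 + 21 = 35
σ = (1, 2, 4, 3): (-5) + 13 + 8 + (-1) = 15
σ = (1, 3, 2, 4): (-5) + 1 + 29 + 21 = 46
σ = (1, 3, 4, 2): (-5) + 1 + 8 + (-2) = 2
σ = (1, 4, 2, 3): (-5) + 11 + 29 + (-1) = 34
σ = (1, 4, 3, 2): (-5) + 11 + 6 + (-2) = 10
σ = (2, 1, 3, 4): 26 + (-6) + 6 + 21 = 47
σ = (2, 1, 4, 3): 26 + (-6) + 8 + (-1) = 27
σ = (2, 3, 1, 4): 26 + 1 + 9 + 21 = 57
σ = (2, 3, 4, 1): 26 + 1 + 8 + 14 = 49
σ = (2, 4, 1, 3): 26 + 11 + 9 + (-1) = 45
σ = (2, 4, 3, 1): 26 + 11 + 6 + 14 = 57
σ = (3, 1, 2, 4): 4 + (-6) + 29 + 21 = 48
σ = (3, 1, 4, 2): 4 + (-6) + 8 + (-2) = 4
σ = (3, 2, 1, 4): 4 + 13 + 9 + 21 = 47
σ = (3, 2, 4, 1): 4 + 13 + 8 + 14 = 39
σ = (3, 4, 1, 2): 4 + 11 + 9 + (-2) = 22
σ = (3, 4, 2, 1): 4 + 11 + 29 + 14 = 58
σ = (4, 1, 2, 3): 19 + (-6) + 29 + (-1) = 41
σ = (4, 1, 3, 2): 19 + (-6) + 6 + (-2) = 17
σ = (4, 2, 1, 3): 19 + 13 + 9 + (-1) = 40
σ = (4, 2, 3, 1): 19 + 13 + 6 + 14 = 52
σ = (4, 3, 1, 2): 19 + 1 + 9 + (-2) = 27
σ = (4, 3, 2, 1): 19 + 1 + 29 + 14 = 63
Optimal value attained by: σ = (4, 3, 2, 1).
Answer: det⊕(T) = 63; verdict: NONSINGULAR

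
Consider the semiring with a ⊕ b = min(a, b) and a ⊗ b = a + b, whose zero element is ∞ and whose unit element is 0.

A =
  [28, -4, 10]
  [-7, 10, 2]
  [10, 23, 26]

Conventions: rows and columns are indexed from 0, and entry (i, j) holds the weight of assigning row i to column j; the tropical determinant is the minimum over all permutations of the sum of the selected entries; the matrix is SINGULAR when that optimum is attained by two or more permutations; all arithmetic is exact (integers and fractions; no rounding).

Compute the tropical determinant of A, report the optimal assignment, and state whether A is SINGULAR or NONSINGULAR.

σ = (0, 1, 2): 28 + 10 + 26 = 64
σ = (0, 2, 1): 28 + 2 + 23 = 53
σ = (1, 0, 2): (-4) + (-7) + 26 = 15
σ = (1, 2, 0): (-4) + 2 + 10 = 8
σ = (2, 0, 1): 10 + (-7) + 23 = 26
σ = (2, 1, 0): 10 + 10 + 10 = 30
Optimal value attained by: σ = (1, 2, 0).
Answer: det⊕(A) = 8; verdict: NONSINGULAR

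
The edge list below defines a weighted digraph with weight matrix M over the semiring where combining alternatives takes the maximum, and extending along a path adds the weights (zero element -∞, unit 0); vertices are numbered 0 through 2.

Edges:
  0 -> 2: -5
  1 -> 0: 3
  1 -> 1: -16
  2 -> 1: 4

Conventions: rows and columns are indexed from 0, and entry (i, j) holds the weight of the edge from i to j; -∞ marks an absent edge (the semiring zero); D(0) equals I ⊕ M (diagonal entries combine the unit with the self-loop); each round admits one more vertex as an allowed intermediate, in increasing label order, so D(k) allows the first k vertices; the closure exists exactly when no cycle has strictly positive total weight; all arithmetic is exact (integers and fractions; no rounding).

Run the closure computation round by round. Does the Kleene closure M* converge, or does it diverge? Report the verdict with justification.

D(0):
  [0, -∞, -5]
  [3, 0, -∞]
  [-∞, 4, 0]
D(1):
  [0, -∞, -5]
  [3, 0, -2]
  [-∞, 4, 0]
Detection: at round 2, diagonal entry (2, 2) turns strictly positive.
Key observation: the cycle 2->1->0->2 has total weight 4 + 3 + (-5), which is strictly positive.
Answer: DIVERGES — positive cycle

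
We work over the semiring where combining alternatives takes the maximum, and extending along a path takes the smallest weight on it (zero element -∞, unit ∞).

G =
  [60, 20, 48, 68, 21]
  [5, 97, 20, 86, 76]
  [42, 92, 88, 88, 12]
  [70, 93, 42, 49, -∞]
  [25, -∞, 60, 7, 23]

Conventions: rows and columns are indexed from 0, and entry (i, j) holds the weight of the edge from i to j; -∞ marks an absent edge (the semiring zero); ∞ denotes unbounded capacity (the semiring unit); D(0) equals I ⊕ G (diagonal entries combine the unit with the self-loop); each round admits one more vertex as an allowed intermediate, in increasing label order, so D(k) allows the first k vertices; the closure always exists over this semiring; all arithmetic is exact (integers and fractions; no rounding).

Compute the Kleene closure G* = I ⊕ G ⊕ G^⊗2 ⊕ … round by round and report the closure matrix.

D(0):
  [∞, 20, 48, 68, 21]
  [5, ∞, 20, 86, 76]
  [42, 92, ∞, 88, 12]
  [70, 93, 42, ∞, -∞]
  [25, -∞, 60, 7, ∞]
D(1):
  [∞, 20, 48, 68, 21]
  [5, ∞, 20, 86, 76]
  [42, 92, ∞, 88, 21]
  [70, 93, 48, ∞, 21]
  [25, 20, 60, 25, ∞]
D(2):
  [∞, 20, 48, 68, 21]
  [5, ∞, 20, 86, 76]
  [42, 92, ∞, 88, 76]
  [70, 93, 48, ∞, 76]
  [25, 20, 60, 25, ∞]
D(3):
  [∞, 48, 48, 68, 48]
  [20, ∞, 20, 86, 76]
  [42, 92, ∞, 88, 76]
  [70, 93, 48, ∞, 76]
  [42, 60, 60, 60, ∞]
D(4):
  [∞, 68, 48, 68, 68]
  [70, ∞, 48, 86, 76]
  [70, 92, ∞, 88, 76]
  [70, 93, 48, ∞, 76]
  [60, 60, 60, 60, ∞]
D(5):
  [∞, 68, 60, 68, 68]
  [70, ∞, 60, 86, 76]
  [70, 92, ∞, 88, 76]
  [70, 93, 60, ∞, 76]
  [60, 60, 60, 60, ∞]
Answer: G* = [[∞, 68, 60, 68, 68], [70, ∞, 60, 86, 76], [70, 92, ∞, 88, 76], [70, 93, 60, ∞, 76], [60, 60, 60, 60, ∞]]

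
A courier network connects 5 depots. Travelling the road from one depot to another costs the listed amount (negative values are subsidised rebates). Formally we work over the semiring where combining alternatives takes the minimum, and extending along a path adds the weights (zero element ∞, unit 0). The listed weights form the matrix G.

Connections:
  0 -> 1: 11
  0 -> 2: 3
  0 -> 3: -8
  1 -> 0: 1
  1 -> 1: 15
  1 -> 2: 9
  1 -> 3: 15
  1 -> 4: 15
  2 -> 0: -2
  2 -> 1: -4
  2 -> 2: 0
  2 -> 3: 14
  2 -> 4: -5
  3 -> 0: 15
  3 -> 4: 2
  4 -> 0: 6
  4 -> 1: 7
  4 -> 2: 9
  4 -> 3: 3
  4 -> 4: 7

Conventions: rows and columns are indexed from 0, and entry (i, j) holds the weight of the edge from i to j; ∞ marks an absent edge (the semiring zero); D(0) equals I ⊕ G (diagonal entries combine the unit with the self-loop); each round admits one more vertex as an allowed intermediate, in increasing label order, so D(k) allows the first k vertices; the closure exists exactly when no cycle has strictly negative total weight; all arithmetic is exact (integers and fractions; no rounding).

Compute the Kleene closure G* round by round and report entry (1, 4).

D(0):
  [0, 11, 3, -8, ∞]
  [1, 0, 9, 15, 15]
  [-2, -4, 0, 14, -5]
  [15, ∞, ∞, 0, 2]
  [6, 7, 9, 3, 0]
D(1):
  [0, 11, 3, -8, ∞]
  [1, 0, 4, -7, 15]
  [-2, -4, 0, -10, -5]
  [15, 26, 18, 0, 2]
  [6, 7, 9, -2, 0]
D(2):
  [0, 11, 3, -8, 26]
  [1, 0, 4, -7, 15]
  [-3, -4, 0, -11, -5]
  [15, 26, 18, 0, 2]
  [6, 7, 9, -2, 0]
D(3):
  [0, -1, 3, -8, -2]
  [1, 0, 4, -7, -1]
  [-3, -4, 0, -11, -5]
  [15, 14, 18, 0, 2]
  [6, 5, 9, -2, 0]
D(4):
  [0, -1, 3, -8, -6]
  [1, 0, 4, -7, -5]
  [-3, -4, 0, -11, -9]
  [15, 14, 18, 0, 2]
  [6, 5, 9, -2, 0]
D(5):
  [0, -1, 3, -8, -6]
  [1, 0, 4, -7, -5]
  [-3, -4, 0, -11, -9]
  [8, 7, 11, 0, 2]
  [6, 5, 9, -2, 0]
Answer: G*[1][4] = -5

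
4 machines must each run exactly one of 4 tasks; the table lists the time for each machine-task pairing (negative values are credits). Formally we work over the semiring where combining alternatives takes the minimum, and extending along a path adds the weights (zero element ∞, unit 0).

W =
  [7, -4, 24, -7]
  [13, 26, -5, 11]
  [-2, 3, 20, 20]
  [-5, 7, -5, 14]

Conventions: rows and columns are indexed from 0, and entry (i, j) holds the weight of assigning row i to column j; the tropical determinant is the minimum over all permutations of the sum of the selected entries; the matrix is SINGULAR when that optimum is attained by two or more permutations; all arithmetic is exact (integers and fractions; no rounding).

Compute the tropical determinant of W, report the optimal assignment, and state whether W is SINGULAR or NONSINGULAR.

σ = (0, 1, 2, 3): 7 + 26 + 20 + 14 = 67
σ = (0, 1, 3, 2): 7 + 26 + 20 + (-5) = 48
σ = (0, 2, 1, 3): 7 + (-5) + 3 + 14 = 19
σ = (0, 2, 3, 1): 7 + (-5) + 20 + 7 = 29
σ = (0, 3, 1, 2): 7 + 11 + 3 + (-5) = 16
σ = (0, 3, 2, 1): 7 + 11 + 20 + 7 = 45
σ = (1, 0, 2, 3): (-4) + 13 + 20 + 14 = 43
σ = (1, 0, 3, 2): (-4) + 13 + 20 + (-5) = 24
σ = (1, 2, 0, 3): (-4) + (-5) + (-2) + 14 = 3
σ = (1, 2, 3, 0): (-4) + (-5) + 20 + (-5) = 6
σ = (1, 3, 0, 2): (-4) + 11 + (-2) + (-5) = 0
σ = (1, 3, 2, 0): (-4) + 11 + 20 + (-5) = 22
σ = (2, 0, 1, 3): 24 + 13 + 3 + 14 = 54
σ = (2, 0, 3, 1): 24 + 13 + 20 + 7 = 64
σ = (2, 1, 0, 3): 24 + 26 + (-2) + 14 = 62
σ = (2, 1, 3, 0): 24 + 26 + 20 + (-5) = 65
σ = (2, 3, 0, 1): 24 + 11 + (-2) + 7 = 40
σ = (2, 3, 1, 0): 24 + 11 + 3 + (-5) = 33
σ = (3, 0, 1, 2): (-7) + 13 + 3 + (-5) = 4
σ = (3, 0, 2, 1): (-7) + 13 + 20 + 7 = 33
σ = (3, 1, 0, 2): (-7) + 26 + (-2) + (-5) = 12
σ = (3, 1, 2, 0): (-7) + 26 + 20 + (-5) = 34
σ = (3, 2, 0, 1): (-7) + (-5) + (-2) + 7 = -7
σ = (3, 2, 1, 0): (-7) + (-5) + 3 + (-5) = -14
Optimal value attained by: σ = (3, 2, 1, 0).
Answer: det⊕(W) = -14; verdict: NONSINGULAR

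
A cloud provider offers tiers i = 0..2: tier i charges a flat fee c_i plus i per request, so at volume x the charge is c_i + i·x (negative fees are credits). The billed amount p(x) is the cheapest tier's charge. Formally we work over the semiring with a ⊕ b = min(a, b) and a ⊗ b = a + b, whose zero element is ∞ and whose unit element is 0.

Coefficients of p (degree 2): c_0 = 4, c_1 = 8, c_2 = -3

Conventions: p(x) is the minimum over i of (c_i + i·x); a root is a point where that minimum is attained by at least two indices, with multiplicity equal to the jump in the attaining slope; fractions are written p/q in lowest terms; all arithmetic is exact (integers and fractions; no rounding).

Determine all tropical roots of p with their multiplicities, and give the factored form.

hull edge (i=0, c=4) to (i=2, c=-3): slope -7/2, span 2
Factored form: p(x) = -3 ⊗ (x ⊕ 7/2) ⊗ (x ⊕ 7/2)
Answer: roots = 7/2 (mult 2)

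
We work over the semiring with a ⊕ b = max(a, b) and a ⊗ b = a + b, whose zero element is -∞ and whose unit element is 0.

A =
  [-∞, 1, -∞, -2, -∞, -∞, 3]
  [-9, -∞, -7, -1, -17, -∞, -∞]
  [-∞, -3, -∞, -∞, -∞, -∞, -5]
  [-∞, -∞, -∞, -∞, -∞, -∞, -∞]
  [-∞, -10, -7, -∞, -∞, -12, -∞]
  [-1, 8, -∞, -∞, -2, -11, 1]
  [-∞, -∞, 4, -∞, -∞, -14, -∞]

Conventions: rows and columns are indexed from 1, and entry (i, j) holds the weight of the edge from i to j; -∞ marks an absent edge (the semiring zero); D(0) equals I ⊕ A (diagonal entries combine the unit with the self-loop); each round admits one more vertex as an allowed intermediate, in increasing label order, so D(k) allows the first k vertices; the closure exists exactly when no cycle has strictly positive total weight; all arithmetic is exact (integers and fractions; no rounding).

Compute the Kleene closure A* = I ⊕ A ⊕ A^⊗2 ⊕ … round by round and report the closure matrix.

D(0):
  [0, 1, -∞, -2, -∞, -∞, 3]
  [-9, 0, -7, -1, -17, -∞, -∞]
  [-∞, -3, 0, -∞, -∞, -∞, -5]
  [-∞, -∞, -∞, 0, -∞, -∞, -∞]
  [-∞, -10, -7, -∞, 0, -12, -∞]
  [-1, 8, -∞, -∞, -2, 0, 1]
  [-∞, -∞, 4, -∞, -∞, -14, 0]
D(1):
  [0, 1, -∞, -2, -∞, -∞, 3]
  [-9, 0, -7, -1, -17, -∞, -6]
  [-∞, -3, 0, -∞, -∞, -∞, -5]
  [-∞, -∞, -∞, 0, -∞, -∞, -∞]
  [-∞, -10, -7, -∞, 0, -12, -∞]
  [-1, 8, -∞, -3, -2, 0, 2]
  [-∞, -∞, 4, -∞, -∞, -14, 0]
D(2):
  [0, 1, -6, 0, -16, -∞, 3]
  [-9, 0, -7, -1, -17, -∞, -6]
  [-12, -3, 0, -4, -20, -∞, -5]
  [-∞, -∞, -∞, 0, -∞, -∞, -∞]
  [-19, -10, -7, -11, 0, -12, -16]
  [-1, 8, 1, 7, -2, 0, 2]
  [-∞, -∞, 4, -∞, -∞, -14, 0]
D(3):
  [0, 1, -6, 0, -16, -∞, 3]
  [-9, 0, -7, -1, -17, -∞, -6]
  [-12, -3, 0, -4, -20, -∞, -5]
  [-∞, -∞, -∞, 0, -∞, -∞, -∞]
  [-19, -10, -7, -11, 0, -12, -12]
  [-1, 8, 1, 7, -2, 0, 2]
  [-8, 1, 4, 0, -16, -14, 0]
D(4):
  [0, 1, -6, 0, -16, -∞, 3]
  [-9, 0, -7, -1, -17, -∞, -6]
  [-12, -3, 0, -4, -20, -∞, -5]
  [-∞, -∞, -∞, 0, -∞, -∞, -∞]
  [-19, -10, -7, -11, 0, -12, -12]
  [-1, 8, 1, 7, -2, 0, 2]
  [-8, 1, 4, 0, -16, -14, 0]
D(5):
  [0, 1, -6, 0, -16, -28, 3]
  [-9, 0, -7, -1, -17, -29, -6]
  [-12, -3, 0, -4, -20, -32, -5]
  [-∞, -∞, -∞, 0, -∞, -∞, -∞]
  [-19, -10, -7, -11, 0, -12, -12]
  [-1, 8, 1, 7, -2, 0, 2]
  [-8, 1, 4, 0, -16, -14, 0]
D(6):
  [0, 1, -6, 0, -16, -28, 3]
  [-9, 0, -7, -1, -17, -29, -6]
  [-12, -3, 0, -4, -20, -32, -5]
  [-∞, -∞, -∞, 0, -∞, -∞, -∞]
  [-13, -4, -7, -5, 0, -12, -10]
  [-1, 8, 1, 7, -2, 0, 2]
  [-8, 1, 4, 0, -16, -14, 0]
D(7):
  [0, 4, 7, 3, -13, -11, 3]
  [-9, 0, -2, -1, -17, -20, -6]
  [-12, -3, 0, -4, -20, -19, -5]
  [-∞, -∞, -∞, 0, -∞, -∞, -∞]
  [-13, -4, -6, -5, 0, -12, -10]
  [-1, 8, 6, 7, -2, 0, 2]
  [-8, 1, 4, 0, -16, -14, 0]
Answer: A* = [[0, 4, 7, 3, -13, -11, 3], [-9, 0, -2, -1, -17, -20, -6], [-12, -3, 0, -4, -20, -19, -5], [-∞, -∞, -∞, 0, -∞, -∞, -∞], [-13, -4, -6, -5, 0, -12, -10], [-1, 8, 6, 7, -2, 0, 2], [-8, 1, 4, 0, -16, -14, 0]]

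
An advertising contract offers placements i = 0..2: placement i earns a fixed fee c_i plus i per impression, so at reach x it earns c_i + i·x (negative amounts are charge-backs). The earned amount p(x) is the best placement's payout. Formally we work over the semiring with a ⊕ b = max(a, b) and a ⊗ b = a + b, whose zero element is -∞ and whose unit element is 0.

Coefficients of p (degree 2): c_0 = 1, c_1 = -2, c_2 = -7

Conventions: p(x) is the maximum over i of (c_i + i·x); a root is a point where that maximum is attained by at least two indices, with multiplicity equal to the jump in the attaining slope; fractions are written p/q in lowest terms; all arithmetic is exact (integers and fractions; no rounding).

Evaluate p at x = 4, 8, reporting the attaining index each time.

p(4) = max(1+0·4=1, -2+1·4=2, -7+2·4=1) = 2 (attained by i=1)
p(8) = max(1+0·8=1, -2+1·8=6, -7+2·8=9) = 9 (attained by i=2)
Answer: p(4) = 2; p(8) = 9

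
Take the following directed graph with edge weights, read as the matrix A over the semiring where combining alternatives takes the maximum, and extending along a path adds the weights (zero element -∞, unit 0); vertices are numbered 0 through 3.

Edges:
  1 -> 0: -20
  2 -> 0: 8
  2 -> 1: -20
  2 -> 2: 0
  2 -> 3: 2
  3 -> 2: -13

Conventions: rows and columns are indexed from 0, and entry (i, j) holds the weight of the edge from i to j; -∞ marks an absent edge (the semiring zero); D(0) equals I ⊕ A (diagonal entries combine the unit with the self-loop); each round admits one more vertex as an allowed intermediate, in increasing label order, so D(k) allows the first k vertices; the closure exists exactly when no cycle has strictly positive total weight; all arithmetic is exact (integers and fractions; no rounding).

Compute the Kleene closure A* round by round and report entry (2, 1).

D(0):
  [0, -∞, -∞, -∞]
  [-20, 0, -∞, -∞]
  [8, -20, 0, 2]
  [-∞, -∞, -13, 0]
D(1):
  [0, -∞, -∞, -∞]
  [-20, 0, -∞, -∞]
  [8, -20, 0, 2]
  [-∞, -∞, -13, 0]
D(2):
  [0, -∞, -∞, -∞]
  [-20, 0, -∞, -∞]
  [8, -20, 0, 2]
  [-∞, -∞, -13, 0]
D(3):
  [0, -∞, -∞, -∞]
  [-20, 0, -∞, -∞]
  [8, -20, 0, 2]
  [-5, -33, -13, 0]
D(4):
  [0, -∞, -∞, -∞]
  [-20, 0, -∞, -∞]
  [8, -20, 0, 2]
  [-5, -33, -13, 0]
Answer: A*[2][1] = -20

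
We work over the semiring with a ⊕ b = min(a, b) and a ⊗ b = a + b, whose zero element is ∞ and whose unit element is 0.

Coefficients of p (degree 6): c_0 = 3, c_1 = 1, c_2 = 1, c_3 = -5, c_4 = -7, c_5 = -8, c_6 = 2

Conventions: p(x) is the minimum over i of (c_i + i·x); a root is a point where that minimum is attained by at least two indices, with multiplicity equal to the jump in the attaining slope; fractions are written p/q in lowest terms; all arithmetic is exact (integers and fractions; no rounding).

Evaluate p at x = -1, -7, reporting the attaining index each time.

p(-1) = min(3+0·(-1)=3, 1+1·(-1)=0, 1+2·(-1)=-1, -5+3·(-1)=-8, -7+4·(-1)=-11, -8+5·(-1)=-13, 2+6·(-1)=-4) = -13 (attained by i=5)
p(-7) = min(3+0·(-7)=3, 1+1·(-7)=-6, 1+2·(-7)=-13, -5+3·(-7)=-26, -7+4·(-7)=-35, -8+5·(-7)=-43, 2+6·(-7)=-40) = -43 (attained by i=5)
Answer: p(-1) = -13; p(-7) = -43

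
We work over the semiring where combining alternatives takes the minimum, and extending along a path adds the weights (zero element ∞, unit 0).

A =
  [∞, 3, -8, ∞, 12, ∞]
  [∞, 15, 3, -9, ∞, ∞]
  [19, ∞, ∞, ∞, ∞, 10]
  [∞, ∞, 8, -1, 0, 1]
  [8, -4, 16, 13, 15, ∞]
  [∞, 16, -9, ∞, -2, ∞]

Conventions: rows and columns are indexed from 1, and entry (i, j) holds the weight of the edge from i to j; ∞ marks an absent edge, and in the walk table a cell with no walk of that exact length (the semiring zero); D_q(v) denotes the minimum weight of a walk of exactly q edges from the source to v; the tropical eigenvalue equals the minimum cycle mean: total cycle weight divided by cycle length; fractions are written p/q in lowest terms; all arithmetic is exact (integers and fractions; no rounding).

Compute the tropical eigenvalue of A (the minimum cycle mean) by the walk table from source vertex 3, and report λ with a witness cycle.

q=0: [∞, ∞, 0, ∞, ∞, ∞]
q=1: [19, ∞, ∞, ∞, ∞, 10]
q=2: [∞, 22, 1, ∞, 8, ∞]
q=3: [16, 4, 24, 13, 23, 11]
q=4: [31, 19, 2, -5, 9, 14]
q=5: [17, 5, 3, -6, -5, -4]
q=6: [3, -9, -13, -7, -6, -5]
Optimal cycle mean attained by: cycle 2->4->5->2, total (-9) + 0 + (-4), length 3.
Answer: λ = -13/3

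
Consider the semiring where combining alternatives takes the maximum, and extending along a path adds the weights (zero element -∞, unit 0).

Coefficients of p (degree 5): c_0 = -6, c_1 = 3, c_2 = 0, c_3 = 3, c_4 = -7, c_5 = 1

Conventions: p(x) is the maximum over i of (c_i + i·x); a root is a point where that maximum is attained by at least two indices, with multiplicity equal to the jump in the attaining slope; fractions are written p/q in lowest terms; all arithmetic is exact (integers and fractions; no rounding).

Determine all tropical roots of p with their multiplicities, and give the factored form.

hull edge (i=0, c=-6) to (i=1, c=3): slope 9, span 1
hull edge (i=1, c=3) to (i=3, c=3): slope 0, span 2
hull edge (i=3, c=3) to (i=5, c=1): slope -1, span 2
Factored form: p(x) = 1 ⊗ (x ⊕ (-9)) ⊗ (x ⊕ 0) ⊗ (x ⊕ 0) ⊗ (x ⊕ 1) ⊗ (x ⊕ 1)
Answer: roots = -9 (mult 1), 0 (mult 2), 1 (mult 2)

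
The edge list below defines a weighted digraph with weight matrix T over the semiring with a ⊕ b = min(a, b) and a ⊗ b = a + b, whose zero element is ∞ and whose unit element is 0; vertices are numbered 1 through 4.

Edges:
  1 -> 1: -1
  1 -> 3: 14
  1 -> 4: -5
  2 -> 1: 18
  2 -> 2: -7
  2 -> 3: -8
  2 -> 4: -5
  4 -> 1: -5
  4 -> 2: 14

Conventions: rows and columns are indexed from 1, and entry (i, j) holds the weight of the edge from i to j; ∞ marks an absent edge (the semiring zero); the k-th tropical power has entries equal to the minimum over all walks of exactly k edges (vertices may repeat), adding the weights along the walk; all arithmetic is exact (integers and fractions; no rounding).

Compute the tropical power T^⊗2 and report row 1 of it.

T^⊗2:
  [-10, 9, 13, -6]
  [-10, -14, -15, -12]
  [∞, ∞, ∞, ∞]
  [-6, 7, 6, -10]
Answer: row 1 of T^⊗2 = [-10, 9, 13, -6]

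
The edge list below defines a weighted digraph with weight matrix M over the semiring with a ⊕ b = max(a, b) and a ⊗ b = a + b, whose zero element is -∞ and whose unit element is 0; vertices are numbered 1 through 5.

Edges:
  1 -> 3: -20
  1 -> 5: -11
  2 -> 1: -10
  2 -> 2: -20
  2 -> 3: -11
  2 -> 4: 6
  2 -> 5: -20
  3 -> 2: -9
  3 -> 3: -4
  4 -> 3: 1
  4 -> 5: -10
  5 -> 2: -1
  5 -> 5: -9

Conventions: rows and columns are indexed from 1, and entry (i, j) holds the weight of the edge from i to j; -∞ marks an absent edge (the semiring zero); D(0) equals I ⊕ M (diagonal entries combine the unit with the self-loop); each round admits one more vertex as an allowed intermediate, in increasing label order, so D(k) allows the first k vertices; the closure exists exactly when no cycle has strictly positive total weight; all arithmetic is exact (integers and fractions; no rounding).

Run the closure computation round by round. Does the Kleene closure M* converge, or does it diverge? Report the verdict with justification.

D(0):
  [0, -∞, -20, -∞, -11]
  [-10, 0, -11, 6, -20]
  [-∞, -9, 0, -∞, -∞]
  [-∞, -∞, 1, 0, -10]
  [-∞, -1, -∞, -∞, 0]
D(1):
  [0, -∞, -20, -∞, -11]
  [-10, 0, -11, 6, -20]
  [-∞, -9, 0, -∞, -∞]
  [-∞, -∞, 1, 0, -10]
  [-∞, -1, -∞, -∞, 0]
D(2):
  [0, -∞, -20, -∞, -11]
  [-10, 0, -11, 6, -20]
  [-19, -9, 0, -3, -29]
  [-∞, -∞, 1, 0, -10]
  [-11, -1, -12, 5, 0]
D(3):
  [0, -29, -20, -23, -11]
  [-10, 0, -11, 6, -20]
  [-19, -9, 0, -3, -29]
  [-18, -8, 1, 0, -10]
  [-11, -1, -12, 5, 0]
D(4):
  [0, -29, -20, -23, -11]
  [-10, 0, 7, 6, -4]
  [-19, -9, 0, -3, -13]
  [-18, -8, 1, 0, -10]
  [-11, -1, 6, 5, 0]
D(5):
  [0, -12, -5, -6, -11]
  [-10, 0, 7, 6, -4]
  [-19, -9, 0, -3, -13]
  [-18, -8, 1, 0, -10]
  [-11, -1, 6, 5, 0]
Key observation: every diagonal entry stays at the unit through all rounds, so no improving cycle exists.
Answer: CONVERGES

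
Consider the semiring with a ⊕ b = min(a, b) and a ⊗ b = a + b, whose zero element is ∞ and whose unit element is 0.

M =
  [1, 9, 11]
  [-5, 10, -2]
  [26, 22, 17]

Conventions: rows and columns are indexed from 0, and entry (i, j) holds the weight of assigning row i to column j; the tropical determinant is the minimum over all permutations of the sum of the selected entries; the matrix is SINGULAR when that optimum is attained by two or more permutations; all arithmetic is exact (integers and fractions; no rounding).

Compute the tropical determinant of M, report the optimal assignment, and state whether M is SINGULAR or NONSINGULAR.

σ = (0, 1, 2): 1 + 10 + 17 = 28
σ = (0, 2, 1): 1 + (-2) + 22 = 21
σ = (1, 0, 2): 9 + (-5) + 17 = 21
σ = (1, 2, 0): 9 + (-2) + 26 = 33
σ = (2, 0, 1): 11 + (-5) + 22 = 28
σ = (2, 1, 0): 11 + 10 + 26 = 47
Optimal value attained by: σ = (0, 2, 1).
Answer: det⊕(M) = 21; verdict: SINGULAR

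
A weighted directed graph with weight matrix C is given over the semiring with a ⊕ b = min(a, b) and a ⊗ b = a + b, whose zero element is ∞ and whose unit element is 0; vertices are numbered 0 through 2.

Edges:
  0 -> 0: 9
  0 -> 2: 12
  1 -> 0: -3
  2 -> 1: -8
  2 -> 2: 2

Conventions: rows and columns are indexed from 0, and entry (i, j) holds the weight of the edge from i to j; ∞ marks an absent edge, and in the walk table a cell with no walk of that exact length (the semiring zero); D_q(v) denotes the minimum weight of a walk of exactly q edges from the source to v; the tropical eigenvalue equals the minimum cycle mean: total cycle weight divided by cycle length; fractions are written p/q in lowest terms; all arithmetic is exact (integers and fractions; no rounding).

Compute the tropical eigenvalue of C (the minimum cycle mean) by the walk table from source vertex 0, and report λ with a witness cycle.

q=0: [0, ∞, ∞]
q=1: [9, ∞, 12]
q=2: [18, 4, 14]
q=3: [1, 6, 16]
Optimal cycle mean attained by: cycle 0->2->1->0, total 12 + (-8) + (-3), length 3.
Answer: λ = 1/3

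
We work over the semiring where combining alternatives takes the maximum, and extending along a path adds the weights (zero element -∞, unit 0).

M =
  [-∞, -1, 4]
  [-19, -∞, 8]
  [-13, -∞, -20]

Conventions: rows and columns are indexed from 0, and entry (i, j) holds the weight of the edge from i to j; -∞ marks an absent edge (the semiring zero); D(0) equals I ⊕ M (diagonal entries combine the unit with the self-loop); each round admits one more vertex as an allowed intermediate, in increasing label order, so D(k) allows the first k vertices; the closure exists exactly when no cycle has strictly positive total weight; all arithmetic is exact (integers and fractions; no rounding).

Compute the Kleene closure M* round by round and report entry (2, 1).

D(0):
  [0, -1, 4]
  [-19, 0, 8]
  [-13, -∞, 0]
D(1):
  [0, -1, 4]
  [-19, 0, 8]
  [-13, -14, 0]
D(2):
  [0, -1, 7]
  [-19, 0, 8]
  [-13, -14, 0]
D(3):
  [0, -1, 7]
  [-5, 0, 8]
  [-13, -14, 0]
Answer: M*[2][1] = -14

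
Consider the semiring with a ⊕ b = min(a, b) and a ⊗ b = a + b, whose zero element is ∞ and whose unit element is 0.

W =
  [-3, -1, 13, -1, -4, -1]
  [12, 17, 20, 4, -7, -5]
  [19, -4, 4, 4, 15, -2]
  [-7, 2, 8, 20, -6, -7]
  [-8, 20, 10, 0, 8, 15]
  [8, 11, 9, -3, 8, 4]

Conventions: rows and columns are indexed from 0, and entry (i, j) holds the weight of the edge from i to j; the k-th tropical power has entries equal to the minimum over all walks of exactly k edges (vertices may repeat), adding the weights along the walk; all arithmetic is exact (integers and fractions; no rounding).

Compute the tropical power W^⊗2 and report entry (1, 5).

W^⊗2:
  [-12, -4, 6, -4, -8, -8]
  [-15, 6, 3, -8, -2, -3]
  [-3, 0, 7, -5, -11, -9]
  [-14, -8, 2, -10, -11, -8]
  [-11, -9, 5, -9, -12, -9]
  [-10, -1, 5, 1, -9, -10]
Key observation: the optimum is the walk 1->3->5, with weight 4 + (-7) = -3.
Optimal value attained by: walk 1->3->5.
Answer: (W^⊗2)[1][5] = -3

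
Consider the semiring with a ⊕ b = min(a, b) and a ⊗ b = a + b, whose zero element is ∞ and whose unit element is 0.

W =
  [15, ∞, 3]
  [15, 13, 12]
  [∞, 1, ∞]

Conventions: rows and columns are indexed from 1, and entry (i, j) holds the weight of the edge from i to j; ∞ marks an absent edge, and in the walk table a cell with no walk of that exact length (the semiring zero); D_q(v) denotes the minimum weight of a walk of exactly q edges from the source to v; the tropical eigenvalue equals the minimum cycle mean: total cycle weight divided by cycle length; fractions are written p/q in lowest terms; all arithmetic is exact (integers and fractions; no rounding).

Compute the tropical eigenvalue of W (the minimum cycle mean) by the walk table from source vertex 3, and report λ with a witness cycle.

q=0: [∞, ∞, 0]
q=1: [∞, 1, ∞]
q=2: [16, 14, 13]
q=3: [29, 14, 19]
Optimal cycle mean attained by: cycle 1->3->2->1, total 3 + 1 + 15, length 3.
Answer: λ = 19/3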